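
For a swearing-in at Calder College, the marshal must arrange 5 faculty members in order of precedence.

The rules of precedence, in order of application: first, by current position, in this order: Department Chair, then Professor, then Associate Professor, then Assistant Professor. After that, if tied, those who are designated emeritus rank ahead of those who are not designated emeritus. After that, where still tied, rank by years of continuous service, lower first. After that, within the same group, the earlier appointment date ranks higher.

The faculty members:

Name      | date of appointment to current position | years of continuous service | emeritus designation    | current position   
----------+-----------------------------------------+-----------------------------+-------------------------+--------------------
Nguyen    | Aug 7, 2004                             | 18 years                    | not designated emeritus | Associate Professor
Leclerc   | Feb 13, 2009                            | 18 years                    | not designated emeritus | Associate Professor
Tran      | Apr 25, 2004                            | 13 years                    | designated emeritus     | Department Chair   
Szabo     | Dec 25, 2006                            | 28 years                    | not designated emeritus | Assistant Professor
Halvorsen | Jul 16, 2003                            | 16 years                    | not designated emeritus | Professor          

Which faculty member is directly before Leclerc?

By current position: Tran (Department Chair); then Halvorsen (Professor); then Nguyen and Leclerc (Associate Professor); then Szabo (Assistant Professor).
Nguyen and Leclerc are each not designated emeritus, so the next rule applies.
Nguyen and Leclerc both have years of continuous service 18 years, so the next rule applies.
Among Nguyen and Leclerc, by date of appointment to current position (earlier first): Nguyen (Aug 7, 2004) before Leclerc (Feb 13, 2009).
Order: Tran, Halvorsen, Nguyen, Leclerc, Szabo.

Nguyen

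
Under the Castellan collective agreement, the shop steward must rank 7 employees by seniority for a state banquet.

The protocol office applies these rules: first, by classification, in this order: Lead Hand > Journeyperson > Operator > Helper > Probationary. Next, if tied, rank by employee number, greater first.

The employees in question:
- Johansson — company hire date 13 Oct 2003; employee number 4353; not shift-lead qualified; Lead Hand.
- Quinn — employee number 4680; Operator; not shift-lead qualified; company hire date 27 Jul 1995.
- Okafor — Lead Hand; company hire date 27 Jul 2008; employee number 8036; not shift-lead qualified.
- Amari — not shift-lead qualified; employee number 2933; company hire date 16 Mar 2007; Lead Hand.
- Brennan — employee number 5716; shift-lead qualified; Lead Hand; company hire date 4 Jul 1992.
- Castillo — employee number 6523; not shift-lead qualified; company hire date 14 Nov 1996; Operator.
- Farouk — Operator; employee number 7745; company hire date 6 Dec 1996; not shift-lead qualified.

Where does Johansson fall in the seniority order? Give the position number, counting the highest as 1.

3

By classification: Okafor, Brennan, Johansson and Amari (Lead Hand); then Farouk, Castillo and Quinn (Operator).
Among Okafor, Brennan, Johansson and Amari, by employee number (higher first): Okafor (8036) before Brennan (5716) before Johansson (4353) before Amari (2933).
Among Farouk, Castillo and Quinn, by employee number (higher first): Farouk (7745) before Castillo (6523) before Quinn (4680).
Order: Okafor, Brennan, Johansson, Amari, Farouk, Castillo, Quinn. So position 3.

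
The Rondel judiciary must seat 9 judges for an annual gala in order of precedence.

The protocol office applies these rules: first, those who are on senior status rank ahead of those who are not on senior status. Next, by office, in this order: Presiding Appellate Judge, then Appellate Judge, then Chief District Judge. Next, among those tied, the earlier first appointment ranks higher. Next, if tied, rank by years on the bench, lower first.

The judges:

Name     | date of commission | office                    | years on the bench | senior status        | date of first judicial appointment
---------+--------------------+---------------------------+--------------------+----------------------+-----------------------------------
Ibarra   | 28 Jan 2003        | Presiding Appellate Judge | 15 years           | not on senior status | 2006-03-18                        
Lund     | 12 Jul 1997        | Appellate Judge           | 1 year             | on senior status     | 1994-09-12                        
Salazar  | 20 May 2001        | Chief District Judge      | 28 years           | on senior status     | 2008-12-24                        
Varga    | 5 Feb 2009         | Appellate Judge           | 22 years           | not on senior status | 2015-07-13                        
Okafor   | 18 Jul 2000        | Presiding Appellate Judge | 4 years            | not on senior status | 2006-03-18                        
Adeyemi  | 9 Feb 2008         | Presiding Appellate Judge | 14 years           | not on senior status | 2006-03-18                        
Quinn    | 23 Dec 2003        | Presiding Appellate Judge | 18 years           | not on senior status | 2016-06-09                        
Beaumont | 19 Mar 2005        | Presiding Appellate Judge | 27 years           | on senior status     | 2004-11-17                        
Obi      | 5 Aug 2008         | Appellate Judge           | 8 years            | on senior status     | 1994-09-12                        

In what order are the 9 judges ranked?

Beaumont, Lund, Obi, Salazar, Okafor, Adeyemi, Ibarra, Quinn, Varga

By the first rule: Beaumont, Lund, Obi and Salazar (each on senior status); then Okafor, Adeyemi, Ibarra, Quinn and Varga (each not on senior status).
Among Beaumont, Lund, Obi and Salazar, by office: Beaumont (Presiding Appellate Judge) before Lund and Obi (Appellate Judge) before Salazar (Chief District Judge).
Lund and Obi both have date of first judicial appointment 1994-09-12, so the next rule applies.
Among Lund and Obi, by years on the bench (lower first): Lund (1 year) before Obi (8 years).
Among Okafor, Adeyemi, Ibarra, Quinn and Varga, by office: Okafor, Adeyemi, Ibarra and Quinn (Presiding Appellate Judge) before Varga (Appellate Judge).
Among Okafor, Adeyemi, Ibarra and Quinn, by date of first judicial appointment (earlier first): Okafor, Adeyemi and Ibarra (2006-03-18) before Quinn (2016-06-09).
Among Okafor, Adeyemi and Ibarra, by years on the bench (lower first): Okafor (4 years) before Adeyemi (14 years) before Ibarra (15 years).
Full order: Beaumont, Lund, Obi, Salazar, Okafor, Adeyemi, Ibarra, Quinn, Varga.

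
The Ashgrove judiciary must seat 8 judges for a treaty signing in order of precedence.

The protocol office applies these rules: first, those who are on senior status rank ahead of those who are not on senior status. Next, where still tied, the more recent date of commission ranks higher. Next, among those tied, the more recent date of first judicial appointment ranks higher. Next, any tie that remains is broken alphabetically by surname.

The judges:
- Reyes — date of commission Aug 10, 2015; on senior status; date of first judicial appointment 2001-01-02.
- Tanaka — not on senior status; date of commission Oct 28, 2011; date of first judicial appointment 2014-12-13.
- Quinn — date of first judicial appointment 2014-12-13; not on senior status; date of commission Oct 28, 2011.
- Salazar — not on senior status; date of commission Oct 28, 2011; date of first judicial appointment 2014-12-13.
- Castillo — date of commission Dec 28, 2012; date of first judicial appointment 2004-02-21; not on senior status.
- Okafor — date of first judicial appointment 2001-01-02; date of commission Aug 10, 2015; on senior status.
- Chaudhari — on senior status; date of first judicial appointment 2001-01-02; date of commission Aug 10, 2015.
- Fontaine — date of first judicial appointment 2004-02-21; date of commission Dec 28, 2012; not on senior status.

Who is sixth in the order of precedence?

Quinn

By the first rule: Chaudhari, Okafor and Reyes (each on senior status); then Castillo, Fontaine, Quinn, Salazar and Tanaka (each not on senior status).
Chaudhari, Okafor and Reyes all have date of commission Aug 10, 2015, so the next rule applies.
Chaudhari, Okafor and Reyes all have date of first judicial appointment 2001-01-02, so the next rule applies.
Among Chaudhari, Okafor and Reyes, alphabetically by surname: Chaudhari before Okafor before Reyes.
Among Castillo, Fontaine, Quinn, Salazar and Tanaka, by date of commission (later first): Castillo and Fontaine (Dec 28, 2012) before Quinn, Salazar and Tanaka (Oct 28, 2011).
Castillo and Fontaine both have date of first judicial appointment 2004-02-21, so the next rule applies.
Among Castillo and Fontaine, alphabetically by surname: Castillo before Fontaine.
Quinn, Salazar and Tanaka all have date of first judicial appointment 2014-12-13, so the next rule applies.
Among Quinn, Salazar and Tanaka, alphabetically by surname: Quinn before Salazar before Tanaka.
Order: Chaudhari, Okafor, Reyes, Castillo, Fontaine, Quinn, Salazar, Tanaka.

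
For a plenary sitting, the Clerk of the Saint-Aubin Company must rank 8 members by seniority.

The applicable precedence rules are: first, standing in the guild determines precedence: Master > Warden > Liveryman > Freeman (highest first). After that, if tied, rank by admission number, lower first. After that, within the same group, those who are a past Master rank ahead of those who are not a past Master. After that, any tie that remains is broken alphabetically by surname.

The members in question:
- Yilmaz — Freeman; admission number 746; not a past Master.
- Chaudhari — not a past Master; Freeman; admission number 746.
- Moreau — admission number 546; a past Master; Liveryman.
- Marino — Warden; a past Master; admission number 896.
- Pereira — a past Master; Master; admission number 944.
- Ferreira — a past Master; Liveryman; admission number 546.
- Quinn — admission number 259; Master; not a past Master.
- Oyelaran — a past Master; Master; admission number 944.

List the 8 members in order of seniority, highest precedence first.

By standing in the guild: Quinn, Oyelaran and Pereira (Master); then Marino (Warden); then Ferreira and Moreau (Liveryman); then Chaudhari and Yilmaz (Freeman).
Among Quinn, Oyelaran and Pereira, by admission number (lower first): Quinn (259) before Oyelaran and Pereira (944).
Oyelaran and Pereira are each a past Master, so the next rule applies.
Among Oyelaran and Pereira, alphabetically by surname: Oyelaran before Pereira.
Ferreira and Moreau both have admission number 546, so the next rule applies.
Ferreira and Moreau are each a past Master, so the next rule applies.
Among Ferreira and Moreau, alphabetically by surname: Ferreira before Moreau.
Chaudhari and Yilmaz both have admission number 746, so the next rule applies.
Chaudhari and Yilmaz are each not a past Master, so the next rule applies.
Among Chaudhari and Yilmaz, alphabetically by surname: Chaudhari before Yilmaz.
Full order: Quinn, Oyelaran, Pereira, Marino, Ferreira, Moreau, Chaudhari, Yilmaz.

Quinn, Oyelaran, Pereira, Marino, Ferreira, Moreau, Chaudhari, Yilmaz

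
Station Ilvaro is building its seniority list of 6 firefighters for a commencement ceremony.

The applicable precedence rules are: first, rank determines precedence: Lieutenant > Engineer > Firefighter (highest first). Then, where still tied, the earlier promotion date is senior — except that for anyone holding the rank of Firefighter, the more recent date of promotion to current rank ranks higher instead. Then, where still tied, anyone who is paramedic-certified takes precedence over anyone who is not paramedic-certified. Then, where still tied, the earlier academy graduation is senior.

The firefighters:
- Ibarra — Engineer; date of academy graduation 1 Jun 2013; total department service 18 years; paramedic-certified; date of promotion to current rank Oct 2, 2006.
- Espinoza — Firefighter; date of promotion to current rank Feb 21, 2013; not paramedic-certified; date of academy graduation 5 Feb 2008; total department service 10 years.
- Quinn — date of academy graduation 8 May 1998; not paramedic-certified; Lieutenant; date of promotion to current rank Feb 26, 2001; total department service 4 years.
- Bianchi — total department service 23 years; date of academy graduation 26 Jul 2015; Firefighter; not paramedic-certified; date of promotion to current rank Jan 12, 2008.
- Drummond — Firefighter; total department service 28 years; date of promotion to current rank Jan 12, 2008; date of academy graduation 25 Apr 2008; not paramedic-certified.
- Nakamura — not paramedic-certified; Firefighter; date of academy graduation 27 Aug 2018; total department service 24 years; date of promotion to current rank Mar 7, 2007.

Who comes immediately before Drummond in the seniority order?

Espinoza

By rank: Quinn (Lieutenant); then Ibarra (Engineer); then Espinoza, Drummond, Bianchi and Nakamura (Firefighter).
Among Espinoza, Drummond, Bianchi and Nakamura, by date of promotion to current rank (later first) (reversed rule for this group): Espinoza (Feb 21, 2013) before Drummond and Bianchi (Jan 12, 2008) before Nakamura (Mar 7, 2007).
Drummond and Bianchi are each not paramedic-certified, so the next rule applies.
Among Drummond and Bianchi, by date of academy graduation (earlier first): Drummond (25 Apr 2008) before Bianchi (26 Jul 2015).
Order: Quinn, Ibarra, Espinoza, Drummond, Bianchi, Nakamura.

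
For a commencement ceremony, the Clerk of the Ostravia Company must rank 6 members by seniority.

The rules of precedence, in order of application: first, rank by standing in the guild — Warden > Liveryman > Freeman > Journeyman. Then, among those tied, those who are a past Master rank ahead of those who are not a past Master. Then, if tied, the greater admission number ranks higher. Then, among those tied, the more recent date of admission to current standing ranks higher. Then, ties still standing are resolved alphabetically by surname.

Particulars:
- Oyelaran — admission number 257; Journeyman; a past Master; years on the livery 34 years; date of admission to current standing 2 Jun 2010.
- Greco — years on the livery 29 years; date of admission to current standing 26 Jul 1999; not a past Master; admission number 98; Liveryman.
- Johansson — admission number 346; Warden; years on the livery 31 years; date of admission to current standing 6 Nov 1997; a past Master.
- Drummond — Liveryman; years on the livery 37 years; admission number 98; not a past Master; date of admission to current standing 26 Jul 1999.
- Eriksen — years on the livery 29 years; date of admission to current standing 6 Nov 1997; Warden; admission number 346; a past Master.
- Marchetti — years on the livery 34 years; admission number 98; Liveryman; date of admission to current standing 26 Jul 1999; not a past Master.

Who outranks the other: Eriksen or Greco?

By standing in the guild: Eriksen and Johansson (Warden); then Drummond, Greco and Marchetti (Liveryman); then Oyelaran (Journeyman).
Eriksen and Johansson are each a past Master, so the next rule applies.
Eriksen and Johansson both have admission number 346, so the next rule applies.
Eriksen and Johansson both have date of admission to current standing 6 Nov 1997, so the next rule applies.
Among Eriksen and Johansson, alphabetically by surname: Eriksen before Johansson.
Drummond, Greco and Marchetti are each not a past Master, so the next rule applies.
Drummond, Greco and Marchetti all have admission number 98, so the next rule applies.
Drummond, Greco and Marchetti all have date of admission to current standing 26 Jul 1999, so the next rule applies.
Among Drummond, Greco and Marchetti, alphabetically by surname: Drummond before Greco before Marchetti.
So Eriksen takes precedence.

Eriksen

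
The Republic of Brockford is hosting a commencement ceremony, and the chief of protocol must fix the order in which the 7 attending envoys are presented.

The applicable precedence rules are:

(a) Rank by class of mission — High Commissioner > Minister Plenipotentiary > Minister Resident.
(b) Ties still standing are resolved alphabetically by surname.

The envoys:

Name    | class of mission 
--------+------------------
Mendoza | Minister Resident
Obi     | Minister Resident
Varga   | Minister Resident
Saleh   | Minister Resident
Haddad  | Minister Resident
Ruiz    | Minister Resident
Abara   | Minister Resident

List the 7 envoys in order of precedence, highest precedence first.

Abara, Haddad, Mendoza, Obi, Ruiz, Saleh, Varga

By class of mission: Abara, Haddad, Mendoza, Obi, Ruiz, Saleh and Varga (Minister Resident).
Among Abara, Haddad, Mendoza, Obi, Ruiz, Saleh and Varga, alphabetically by surname: Abara before Haddad before Mendoza before Obi before Ruiz before Saleh before Varga.
Full order: Abara, Haddad, Mendoza, Obi, Ruiz, Saleh, Varga.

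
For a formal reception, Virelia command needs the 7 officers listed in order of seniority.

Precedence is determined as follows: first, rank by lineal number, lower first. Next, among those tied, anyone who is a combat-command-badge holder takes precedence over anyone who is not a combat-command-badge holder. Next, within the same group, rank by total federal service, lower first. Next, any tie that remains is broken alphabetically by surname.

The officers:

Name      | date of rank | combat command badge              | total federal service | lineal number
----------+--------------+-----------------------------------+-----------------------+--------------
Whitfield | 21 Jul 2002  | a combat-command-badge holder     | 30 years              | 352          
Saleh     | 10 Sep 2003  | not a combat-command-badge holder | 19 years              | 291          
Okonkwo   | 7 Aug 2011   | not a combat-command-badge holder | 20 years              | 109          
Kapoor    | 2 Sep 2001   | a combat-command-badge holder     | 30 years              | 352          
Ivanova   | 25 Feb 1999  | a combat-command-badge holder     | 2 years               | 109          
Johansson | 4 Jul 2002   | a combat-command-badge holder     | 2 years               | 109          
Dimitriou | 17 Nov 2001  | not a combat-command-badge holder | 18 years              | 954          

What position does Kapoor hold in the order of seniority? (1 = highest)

5

By lineal number (lower first): Ivanova, Johansson and Okonkwo (each 109); then Saleh (291); then Kapoor and Whitfield (both 352); then Dimitriou (954).
Among Ivanova, Johansson and Okonkwo, a combat-command-badge holder before not a combat-command-badge holder: Ivanova and Johansson (a combat-command-badge holder) before Okonkwo (not a combat-command-badge holder).
Ivanova and Johansson both have total federal service 2 years, so the next rule applies.
Among Ivanova and Johansson, alphabetically by surname: Ivanova before Johansson.
Kapoor and Whitfield are each a combat-command-badge holder, so the next rule applies.
Kapoor and Whitfield both have total federal service 30 years, so the next rule applies.
Among Kapoor and Whitfield, alphabetically by surname: Kapoor before Whitfield.
Order: Ivanova, Johansson, Okonkwo, Saleh, Kapoor, Whitfield, Dimitriou. So position 5.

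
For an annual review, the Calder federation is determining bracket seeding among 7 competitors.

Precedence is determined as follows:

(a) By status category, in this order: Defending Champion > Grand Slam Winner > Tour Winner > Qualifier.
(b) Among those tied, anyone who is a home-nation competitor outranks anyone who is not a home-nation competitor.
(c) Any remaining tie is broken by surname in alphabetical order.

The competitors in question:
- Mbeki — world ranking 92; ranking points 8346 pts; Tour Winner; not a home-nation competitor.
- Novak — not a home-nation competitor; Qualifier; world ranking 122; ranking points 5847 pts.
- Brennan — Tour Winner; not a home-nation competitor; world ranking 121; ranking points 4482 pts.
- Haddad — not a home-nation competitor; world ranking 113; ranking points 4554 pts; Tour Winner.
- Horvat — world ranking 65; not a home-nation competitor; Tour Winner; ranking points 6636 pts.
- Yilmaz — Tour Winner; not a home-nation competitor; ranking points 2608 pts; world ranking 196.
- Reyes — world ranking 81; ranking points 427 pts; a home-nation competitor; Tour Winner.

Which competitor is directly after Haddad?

By status category: Reyes, Brennan, Haddad, Horvat, Mbeki and Yilmaz (Tour Winner); then Novak (Qualifier).
Among Reyes, Brennan, Haddad, Horvat, Mbeki and Yilmaz, a home-nation competitor before not a home-nation competitor: Reyes (a home-nation competitor) before Brennan, Haddad, Horvat, Mbeki and Yilmaz (not a home-nation competitor).
Among Brennan, Haddad, Horvat, Mbeki and Yilmaz, alphabetically by surname: Brennan before Haddad before Horvat before Mbeki before Yilmaz.
Order: Reyes, Brennan, Haddad, Horvat, Mbeki, Yilmaz, Novak.

Horvat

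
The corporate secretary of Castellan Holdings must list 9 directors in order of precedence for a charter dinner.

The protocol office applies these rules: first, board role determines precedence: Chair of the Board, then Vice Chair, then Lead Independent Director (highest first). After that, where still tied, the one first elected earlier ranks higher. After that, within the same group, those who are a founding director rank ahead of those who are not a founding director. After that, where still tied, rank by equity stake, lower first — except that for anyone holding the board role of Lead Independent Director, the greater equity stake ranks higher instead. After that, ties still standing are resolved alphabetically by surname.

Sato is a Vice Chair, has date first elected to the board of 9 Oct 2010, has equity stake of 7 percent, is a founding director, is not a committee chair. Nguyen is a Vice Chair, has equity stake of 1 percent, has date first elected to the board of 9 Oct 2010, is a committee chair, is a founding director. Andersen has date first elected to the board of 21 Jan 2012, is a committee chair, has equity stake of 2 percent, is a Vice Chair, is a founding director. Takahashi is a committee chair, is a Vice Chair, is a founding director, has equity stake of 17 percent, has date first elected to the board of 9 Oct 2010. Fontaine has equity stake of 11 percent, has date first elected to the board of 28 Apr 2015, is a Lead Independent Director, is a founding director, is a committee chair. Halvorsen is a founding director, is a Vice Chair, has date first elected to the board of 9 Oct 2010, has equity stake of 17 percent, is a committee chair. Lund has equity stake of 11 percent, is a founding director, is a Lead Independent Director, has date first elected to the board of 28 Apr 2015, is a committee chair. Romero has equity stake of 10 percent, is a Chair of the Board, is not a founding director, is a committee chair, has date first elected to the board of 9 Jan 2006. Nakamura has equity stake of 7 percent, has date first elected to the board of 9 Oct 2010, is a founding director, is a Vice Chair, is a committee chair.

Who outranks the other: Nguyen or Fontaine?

Nguyen

By board role: Romero (Chair of the Board); then Nguyen, Nakamura, Sato, Halvorsen, Takahashi and Andersen (Vice Chair); then Fontaine and Lund (Lead Independent Director).
Among Nguyen, Nakamura, Sato, Halvorsen, Takahashi and Andersen, by date first elected to the board (earlier first): Nguyen, Nakamura, Sato, Halvorsen and Takahashi (9 Oct 2010) before Andersen (21 Jan 2012).
Nguyen, Nakamura, Sato, Halvorsen and Takahashi are each a founding director, so the next rule applies.
Among Nguyen, Nakamura, Sato, Halvorsen and Takahashi, by equity stake (lower first): Nguyen (1 percent) before Nakamura and Sato (7 percent) before Halvorsen and Takahashi (17 percent).
Among Nakamura and Sato, alphabetically by surname: Nakamura before Sato.
Among Halvorsen and Takahashi, alphabetically by surname: Halvorsen before Takahashi.
Fontaine and Lund both have date first elected to the board 28 Apr 2015, so the next rule applies.
Fontaine and Lund are each a founding director, so the next rule applies.
Fontaine and Lund both have equity stake 11 percent, so the next rule applies.
Among Fontaine and Lund, alphabetically by surname: Fontaine before Lund.
So Nguyen takes precedence.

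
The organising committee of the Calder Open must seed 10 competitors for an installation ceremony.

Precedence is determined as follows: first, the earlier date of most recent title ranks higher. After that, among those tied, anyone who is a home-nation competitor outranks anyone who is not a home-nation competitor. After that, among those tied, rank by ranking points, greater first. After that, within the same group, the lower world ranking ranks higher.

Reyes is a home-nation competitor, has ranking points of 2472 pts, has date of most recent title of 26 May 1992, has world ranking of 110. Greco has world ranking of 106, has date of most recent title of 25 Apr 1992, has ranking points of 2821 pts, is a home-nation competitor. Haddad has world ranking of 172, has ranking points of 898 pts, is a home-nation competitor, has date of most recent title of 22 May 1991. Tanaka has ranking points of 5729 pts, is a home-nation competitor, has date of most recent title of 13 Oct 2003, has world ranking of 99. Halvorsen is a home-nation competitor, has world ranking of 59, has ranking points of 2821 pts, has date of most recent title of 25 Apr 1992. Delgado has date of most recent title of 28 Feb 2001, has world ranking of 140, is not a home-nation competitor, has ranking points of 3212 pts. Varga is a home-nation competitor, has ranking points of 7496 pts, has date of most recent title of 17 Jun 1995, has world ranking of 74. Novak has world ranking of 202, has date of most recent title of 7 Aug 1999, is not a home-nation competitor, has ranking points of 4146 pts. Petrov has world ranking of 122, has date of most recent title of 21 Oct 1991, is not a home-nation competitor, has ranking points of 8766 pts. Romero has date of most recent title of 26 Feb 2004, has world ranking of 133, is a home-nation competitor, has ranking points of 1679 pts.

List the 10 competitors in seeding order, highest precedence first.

By date of most recent title (earlier first): Haddad (22 May 1991); then Petrov (21 Oct 1991); then Halvorsen and Greco (both 25 Apr 1992); then Reyes (26 May 1992); then Varga (17 Jun 1995); then Novak (7 Aug 1999); then Delgado (28 Feb 2001); then Tanaka (13 Oct 2003); then Romero (26 Feb 2004).
Halvorsen and Greco are each a home-nation competitor, so the next rule applies.
Halvorsen and Greco both have ranking points 2821 pts, so the next rule applies.
Among Halvorsen and Greco, by world ranking (lower first): Halvorsen (59) before Greco (106).
Full order: Haddad, Petrov, Halvorsen, Greco, Reyes, Varga, Novak, Delgado, Tanaka, Romero.

Haddad, Petrov, Halvorsen, Greco, Reyes, Varga, Novak, Delgado, Tanaka, Romero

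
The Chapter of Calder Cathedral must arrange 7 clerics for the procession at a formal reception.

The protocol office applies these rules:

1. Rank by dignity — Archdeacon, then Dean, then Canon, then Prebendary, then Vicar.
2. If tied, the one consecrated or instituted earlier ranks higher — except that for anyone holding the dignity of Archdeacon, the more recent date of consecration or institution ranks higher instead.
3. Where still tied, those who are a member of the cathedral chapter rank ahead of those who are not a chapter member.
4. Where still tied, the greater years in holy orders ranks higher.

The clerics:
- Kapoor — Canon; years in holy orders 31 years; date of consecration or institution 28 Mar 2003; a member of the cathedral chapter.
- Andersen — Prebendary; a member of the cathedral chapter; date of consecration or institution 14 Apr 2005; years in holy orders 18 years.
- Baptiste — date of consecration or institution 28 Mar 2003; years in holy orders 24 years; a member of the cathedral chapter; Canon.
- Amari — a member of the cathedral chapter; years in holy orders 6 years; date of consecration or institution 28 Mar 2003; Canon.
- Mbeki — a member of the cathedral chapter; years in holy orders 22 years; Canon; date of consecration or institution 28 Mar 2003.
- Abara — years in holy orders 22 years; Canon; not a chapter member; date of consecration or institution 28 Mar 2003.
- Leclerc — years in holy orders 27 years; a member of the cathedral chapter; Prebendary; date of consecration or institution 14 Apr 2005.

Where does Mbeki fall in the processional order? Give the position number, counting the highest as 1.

By dignity: Kapoor, Baptiste, Mbeki, Amari and Abara (Canon); then Leclerc and Andersen (Prebendary).
Kapoor, Baptiste, Mbeki, Amari and Abara all have date of consecration or institution 28 Mar 2003, so the next rule applies.
Among Kapoor, Baptiste, Mbeki, Amari and Abara, a member of the cathedral chapter before not a chapter member: Kapoor, Baptiste, Mbeki and Amari (a member of the cathedral chapter) before Abara (not a chapter member).
Among Kapoor, Baptiste, Mbeki and Amari, by years in holy orders (higher first): Kapoor (31 years) before Baptiste (24 years) before Mbeki (22 years) before Amari (6 years).
Leclerc and Andersen both have date of consecration or institution 14 Apr 2005, so the next rule applies.
Leclerc and Andersen are each a member of the cathedral chapter, so the next rule applies.
Among Leclerc and Andersen, by years in holy orders (higher first): Leclerc (27 years) before Andersen (18 years).
Order: Kapoor, Baptiste, Mbeki, Amari, Abara, Leclerc, Andersen. So position 3.

3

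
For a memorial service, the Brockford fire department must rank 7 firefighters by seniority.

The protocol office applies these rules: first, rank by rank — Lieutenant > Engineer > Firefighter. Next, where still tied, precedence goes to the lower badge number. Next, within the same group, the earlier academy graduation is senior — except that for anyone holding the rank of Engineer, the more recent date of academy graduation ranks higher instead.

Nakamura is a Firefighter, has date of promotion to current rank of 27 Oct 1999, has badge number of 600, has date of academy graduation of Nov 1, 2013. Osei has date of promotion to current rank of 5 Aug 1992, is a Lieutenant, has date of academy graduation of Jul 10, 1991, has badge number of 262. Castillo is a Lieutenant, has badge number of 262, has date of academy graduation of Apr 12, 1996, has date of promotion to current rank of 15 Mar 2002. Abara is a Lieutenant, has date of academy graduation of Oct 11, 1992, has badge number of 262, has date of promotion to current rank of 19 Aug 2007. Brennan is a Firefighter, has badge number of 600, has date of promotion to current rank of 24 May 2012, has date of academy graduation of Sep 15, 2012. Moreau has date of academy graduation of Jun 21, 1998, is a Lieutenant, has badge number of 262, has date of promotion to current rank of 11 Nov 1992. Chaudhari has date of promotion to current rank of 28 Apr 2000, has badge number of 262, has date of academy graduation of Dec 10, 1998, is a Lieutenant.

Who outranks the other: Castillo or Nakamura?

By rank: Osei, Abara, Castillo, Moreau and Chaudhari (Lieutenant); then Brennan and Nakamura (Firefighter).
Osei, Abara, Castillo, Moreau and Chaudhari all have badge number 262, so the next rule applies.
Among Osei, Abara, Castillo, Moreau and Chaudhari, by date of academy graduation (earlier first): Osei (Jul 10, 1991) before Abara (Oct 11, 1992) before Castillo (Apr 12, 1996) before Moreau (Jun 21, 1998) before Chaudhari (Dec 10, 1998).
Brennan and Nakamura both have badge number 600, so the next rule applies.
Among Brennan and Nakamura, by date of academy graduation (earlier first): Brennan (Sep 15, 2012) before Nakamura (Nov 1, 2013).
So Castillo takes precedence.

Castillo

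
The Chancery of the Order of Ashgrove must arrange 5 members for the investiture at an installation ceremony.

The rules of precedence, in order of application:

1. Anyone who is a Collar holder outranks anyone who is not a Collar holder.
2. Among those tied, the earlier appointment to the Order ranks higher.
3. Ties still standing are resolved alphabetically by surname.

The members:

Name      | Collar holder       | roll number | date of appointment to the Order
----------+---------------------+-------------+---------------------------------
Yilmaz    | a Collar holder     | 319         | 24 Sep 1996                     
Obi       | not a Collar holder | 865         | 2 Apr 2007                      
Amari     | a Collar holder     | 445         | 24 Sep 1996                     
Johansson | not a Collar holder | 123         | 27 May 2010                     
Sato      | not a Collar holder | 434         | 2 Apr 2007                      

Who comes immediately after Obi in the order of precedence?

Sato

By the first rule: Amari and Yilmaz (both a Collar holder); then Obi, Sato and Johansson (each not a Collar holder).
Amari and Yilmaz both have date of appointment to the Order 24 Sep 1996, so the next rule applies.
Among Amari and Yilmaz, alphabetically by surname: Amari before Yilmaz.
Among Obi, Sato and Johansson, by date of appointment to the Order (earlier first): Obi and Sato (2 Apr 2007) before Johansson (27 May 2010).
Among Obi and Sato, alphabetically by surname: Obi before Sato.
Order: Amari, Yilmaz, Obi, Sato, Johansson.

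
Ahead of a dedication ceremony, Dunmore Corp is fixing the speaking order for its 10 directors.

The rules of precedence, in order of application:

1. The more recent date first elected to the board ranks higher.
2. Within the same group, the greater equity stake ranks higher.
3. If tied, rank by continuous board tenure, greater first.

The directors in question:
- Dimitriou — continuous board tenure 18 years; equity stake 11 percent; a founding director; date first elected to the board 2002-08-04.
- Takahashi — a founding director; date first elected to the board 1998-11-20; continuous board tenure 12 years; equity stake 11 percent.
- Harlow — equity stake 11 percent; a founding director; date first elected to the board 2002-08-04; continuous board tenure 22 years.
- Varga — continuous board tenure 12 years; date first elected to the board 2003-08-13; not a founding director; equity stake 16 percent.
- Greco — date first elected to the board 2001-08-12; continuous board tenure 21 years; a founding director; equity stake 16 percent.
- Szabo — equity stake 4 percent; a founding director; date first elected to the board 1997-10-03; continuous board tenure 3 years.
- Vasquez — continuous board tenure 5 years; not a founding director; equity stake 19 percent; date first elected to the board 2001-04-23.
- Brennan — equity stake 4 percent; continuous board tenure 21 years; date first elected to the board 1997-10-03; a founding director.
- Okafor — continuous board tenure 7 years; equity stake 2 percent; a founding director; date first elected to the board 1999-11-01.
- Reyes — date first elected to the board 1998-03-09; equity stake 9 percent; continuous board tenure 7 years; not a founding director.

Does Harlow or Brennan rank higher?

Harlow

By date first elected to the board (later first): Varga (2003-08-13); then Harlow and Dimitriou (both 2002-08-04); then Greco (2001-08-12); then Vasquez (2001-04-23); then Okafor (1999-11-01); then Takahashi (1998-11-20); then Reyes (1998-03-09); then Brennan and Szabo (both 1997-10-03).
Harlow and Dimitriou both have equity stake 11 percent, so the next rule applies.
Among Harlow and Dimitriou, by continuous board tenure (higher first): Harlow (22 years) before Dimitriou (18 years).
Brennan and Szabo both have equity stake 4 percent, so the next rule applies.
Among Brennan and Szabo, by continuous board tenure (higher first): Brennan (21 years) before Szabo (3 years).
So Harlow takes precedence.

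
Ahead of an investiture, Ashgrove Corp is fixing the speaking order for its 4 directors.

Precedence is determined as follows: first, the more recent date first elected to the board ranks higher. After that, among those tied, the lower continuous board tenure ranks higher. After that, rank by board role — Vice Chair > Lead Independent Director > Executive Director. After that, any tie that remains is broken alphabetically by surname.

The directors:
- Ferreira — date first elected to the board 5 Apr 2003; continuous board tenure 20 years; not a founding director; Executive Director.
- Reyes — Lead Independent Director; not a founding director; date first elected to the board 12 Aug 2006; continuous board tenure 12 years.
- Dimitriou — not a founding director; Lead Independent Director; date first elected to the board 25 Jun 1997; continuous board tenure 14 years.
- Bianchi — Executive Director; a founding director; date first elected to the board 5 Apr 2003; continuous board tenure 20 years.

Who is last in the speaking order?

By date first elected to the board (later first): Reyes (12 Aug 2006); then Bianchi and Ferreira (both 5 Apr 2003); then Dimitriou (25 Jun 1997).
Bianchi and Ferreira both have continuous board tenure 20 years, so the next rule applies.
Bianchi and Ferreira are each Executive Director, so the next rule applies.
Among Bianchi and Ferreira, alphabetically by surname: Bianchi before Ferreira.
Order: Reyes, Bianchi, Ferreira, Dimitriou.

Dimitriou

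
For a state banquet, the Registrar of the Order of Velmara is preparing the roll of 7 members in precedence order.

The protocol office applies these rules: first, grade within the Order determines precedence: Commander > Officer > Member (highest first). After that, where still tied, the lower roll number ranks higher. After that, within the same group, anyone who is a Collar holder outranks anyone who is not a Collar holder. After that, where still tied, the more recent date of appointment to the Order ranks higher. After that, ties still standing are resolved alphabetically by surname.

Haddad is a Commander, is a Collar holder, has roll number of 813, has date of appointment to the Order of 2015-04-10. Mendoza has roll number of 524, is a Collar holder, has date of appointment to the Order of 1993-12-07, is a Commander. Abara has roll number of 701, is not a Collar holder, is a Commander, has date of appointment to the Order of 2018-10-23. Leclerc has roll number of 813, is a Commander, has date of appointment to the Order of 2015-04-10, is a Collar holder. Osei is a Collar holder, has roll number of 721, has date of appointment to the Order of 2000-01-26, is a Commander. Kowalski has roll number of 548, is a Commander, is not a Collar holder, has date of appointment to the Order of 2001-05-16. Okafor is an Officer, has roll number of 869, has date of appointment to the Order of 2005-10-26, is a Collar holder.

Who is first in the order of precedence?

By grade within the Order: Mendoza, Kowalski, Abara, Osei, Haddad and Leclerc (Commander); then Okafor (Officer).
Among Mendoza, Kowalski, Abara, Osei, Haddad and Leclerc, by roll number (lower first): Mendoza (524) before Kowalski (548) before Abara (701) before Osei (721) before Haddad and Leclerc (813).
Haddad and Leclerc are each a Collar holder, so the next rule applies.
Haddad and Leclerc both have date of appointment to the Order 2015-04-10, so the next rule applies.
Among Haddad and Leclerc, alphabetically by surname: Haddad before Leclerc.
Order: Mendoza, Kowalski, Abara, Osei, Haddad, Leclerc, Okafor.

Mendoza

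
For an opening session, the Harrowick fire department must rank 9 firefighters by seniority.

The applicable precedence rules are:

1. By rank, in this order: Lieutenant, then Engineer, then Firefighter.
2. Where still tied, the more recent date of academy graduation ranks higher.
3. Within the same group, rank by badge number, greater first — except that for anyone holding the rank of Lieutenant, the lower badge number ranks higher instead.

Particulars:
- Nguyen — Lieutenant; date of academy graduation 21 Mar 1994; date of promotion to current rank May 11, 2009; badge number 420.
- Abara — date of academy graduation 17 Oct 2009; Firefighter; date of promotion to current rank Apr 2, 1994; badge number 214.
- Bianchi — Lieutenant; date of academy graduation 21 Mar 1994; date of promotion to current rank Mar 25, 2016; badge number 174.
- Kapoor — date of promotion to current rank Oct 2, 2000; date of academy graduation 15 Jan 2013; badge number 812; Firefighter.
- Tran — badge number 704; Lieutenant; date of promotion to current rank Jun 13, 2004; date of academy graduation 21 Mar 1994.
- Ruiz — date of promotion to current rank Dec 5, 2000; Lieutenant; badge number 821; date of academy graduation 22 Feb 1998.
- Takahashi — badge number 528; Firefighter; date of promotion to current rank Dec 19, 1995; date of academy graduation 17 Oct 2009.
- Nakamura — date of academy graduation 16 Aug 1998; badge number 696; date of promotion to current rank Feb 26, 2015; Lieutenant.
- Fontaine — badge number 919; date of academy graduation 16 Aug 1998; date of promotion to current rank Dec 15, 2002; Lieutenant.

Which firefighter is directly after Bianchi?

Nguyen

By rank: Nakamura, Fontaine, Ruiz, Bianchi, Nguyen and Tran (Lieutenant); then Kapoor, Takahashi and Abara (Firefighter).
Among Nakamura, Fontaine, Ruiz, Bianchi, Nguyen and Tran, by date of academy graduation (later first): Nakamura and Fontaine (16 Aug 1998) before Ruiz (22 Feb 1998) before Bianchi, Nguyen and Tran (21 Mar 1994).
Among Nakamura and Fontaine, by badge number (lower first) (reversed rule for this group): Nakamura (696) before Fontaine (919).
Among Bianchi, Nguyen and Tran, by badge number (lower first) (reversed rule for this group): Bianchi (174) before Nguyen (420) before Tran (704).
Among Kapoor, Takahashi and Abara, by date of academy graduation (later first): Kapoor (15 Jan 2013) before Takahashi and Abara (17 Oct 2009).
Among Takahashi and Abara, by badge number (higher first): Takahashi (528) before Abara (214).
Order: Nakamura, Fontaine, Ruiz, Bianchi, Nguyen, Tran, Kapoor, Takahashi, Abara.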